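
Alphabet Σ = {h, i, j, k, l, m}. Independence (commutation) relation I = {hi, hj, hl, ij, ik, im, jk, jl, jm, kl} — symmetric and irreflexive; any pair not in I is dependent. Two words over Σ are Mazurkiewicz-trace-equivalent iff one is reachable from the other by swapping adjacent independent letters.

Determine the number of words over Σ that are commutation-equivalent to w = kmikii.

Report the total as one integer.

20

0(k) covers ∅
1(m) covers 0:k
2(i) covers ∅
3(k) covers 1:m
4(i) covers 2:i
5(i) covers 4:i
floor of heap: 0:k, 2:i
completions by unplaced set U, small U first (add the entries for U minus each lowest piece of U):
  |U|=1: {3}:1  {5}:1
  |U|=2: {1,3}:1  {3,5}:2  {4,5}:1
  |U|=3: {0,1,3}:1  {1,3,5}:3  {2,4,5}:1  {3,4,5}:3
  |U|=4: {0,1,3,5}:4  {1,3,4,5}:6  {2,3,4,5}:4
  start at 0(k): 10
  start at 2(i): 10
sum over floor = 20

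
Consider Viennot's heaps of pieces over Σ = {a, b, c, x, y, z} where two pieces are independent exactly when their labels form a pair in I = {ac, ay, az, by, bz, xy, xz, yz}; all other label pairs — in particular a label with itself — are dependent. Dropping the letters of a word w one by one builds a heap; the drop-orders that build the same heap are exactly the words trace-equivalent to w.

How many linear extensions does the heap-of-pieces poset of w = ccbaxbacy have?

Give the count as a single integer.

0(c) covers ∅
1(c) covers 0:c
2(b) covers 1:c
3(a) covers 2:b
4(x) covers 3:a
5(b) covers 4:x
6(a) covers 5:b
7(c) covers 5:b
8(y) covers 7:c
floor of heap: 0:c
completions by unplaced set U, small U first (add the entries for U minus each lowest piece of U):
  |U|=1: {6}:1  {8}:1
  |U|=2: {6,8}:2  {7,8}:1
  |U|=3: {6,7,8}:3
  |U|=4: {5,6,7,8}:3
  |U|=5: {4,5,6,7,8}:3
  |U|=6: {3,4,5,6,7,8}:3
  |U|=7: {2,3,4,5,6,7,8}:3
  start at 0(c): 3

3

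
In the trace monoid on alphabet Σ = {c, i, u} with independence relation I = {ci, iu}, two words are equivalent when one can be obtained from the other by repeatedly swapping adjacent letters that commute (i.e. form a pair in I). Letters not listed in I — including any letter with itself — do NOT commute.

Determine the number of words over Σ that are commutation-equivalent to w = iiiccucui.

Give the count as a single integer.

drop 0:i onto floor
drop 1:i onto {0:i}
drop 2:i onto {1:i}
drop 3:c onto floor
drop 4:c onto {3:c}
drop 5:u onto {4:c}
drop 6:c onto {5:u}
drop 7:u onto {6:c}
drop 8:i onto {2:i}
ground layer = {0:i, 3:c}
drop-orders for the pieces not yet dropped (sum over which currently-grounded one goes next):
  1 to go: {7} 1  {8} 1
  2 to go: {2,8} 1  {6,7} 1  {7,8} 2
  3 to go: {1,2,8} 1  {2,7,8} 3  {5,6,7} 1  {6,7,8} 3
  4 to go: {0,1,2,8} 1  {1,2,7,8} 4  {2,6,7,8} 6  {4,5,6,7} 1  {5,6,7,8} 4
  5 to go: {0,1,2,7,8} 5  {1,2,6,7,8} 10  {2,5,6,7,8} 10  {3,4,5,6,7} 1  {4,5,6,7,8} 5
  6 to go: {0,1,2,6,7,8} 15  {1,2,5,6,7,8} 20  {2,4,5,6,7,8} 15  {3,4,5,6,7,8} 6
  7 to go: {0,1,2,5,6,7,8} 35  {1,2,4,5,6,7,8} 35  {2,3,4,5,6,7,8} 21
  if 0:i drops first: 56 orders
  if 3:c drops first: 70 orders
heap linearizations: 126

126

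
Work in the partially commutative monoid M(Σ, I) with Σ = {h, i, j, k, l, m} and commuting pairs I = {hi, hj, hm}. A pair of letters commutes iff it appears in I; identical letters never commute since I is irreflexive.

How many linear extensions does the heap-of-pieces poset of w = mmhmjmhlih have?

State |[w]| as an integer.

0(m) covers ∅
1(m) covers 0:m
2(h) covers ∅
3(m) covers 1:m
4(j) covers 3:m
5(m) covers 4:j
6(h) covers 2:h
7(l) covers 5:m, 6:h
8(i) covers 7:l
9(h) covers 7:l
floor of heap: 0:m, 2:h
completions by unplaced set U, small U first (add the entries for U minus each lowest piece of U):
  |U|=1: {8}:1  {9}:1
  |U|=2: {8,9}:2
  |U|=3: {7,8,9}:2
  |U|=4: {5,7,8,9}:2  {6,7,8,9}:2
  |U|=5: {2,6,7,8,9}:2  {4,5,7,8,9}:2  {5,6,7,8,9}:4
  |U|=6: {2,5,6,7,8,9}:6  {3,4,5,7,8,9}:2  {4,5,6,7,8,9}:6
  |U|=7: {1,3,4,5,7,8,9}:2  {2,4,5,6,7,8,9}:12  {3,4,5,6,7,8,9}:8
  |U|=8: {0,1,3,4,5,7,8,9}:2  {1,3,4,5,6,7,8,9}:10  {2,3,4,5,6,7,8,9}:20
  start at 0(m): 30
  start at 2(h): 12
sum over floor = 42

42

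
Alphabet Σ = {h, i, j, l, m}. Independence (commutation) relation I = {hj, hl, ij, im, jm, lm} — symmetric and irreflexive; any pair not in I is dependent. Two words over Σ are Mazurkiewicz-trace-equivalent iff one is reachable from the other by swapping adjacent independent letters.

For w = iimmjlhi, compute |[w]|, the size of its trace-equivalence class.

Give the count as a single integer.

81

0(i) covers ∅
1(i) covers 0:i
2(m) covers ∅
3(m) covers 2:m
4(j) covers ∅
5(l) covers 1:i, 4:j
6(h) covers 1:i, 3:m
7(i) covers 5:l, 6:h
floor of heap: 0:i, 2:m, 4:j
completions by unplaced set U, small U first (add the entries for U minus each lowest piece of U):
  |U|=1: {7}:1
  |U|=2: {5,7}:1  {6,7}:1
  |U|=3: {3,6,7}:1  {4,5,7}:1  {5,6,7}:2
  |U|=4: {1,5,6,7}:2  {2,3,6,7}:1  {3,5,6,7}:3  {4,5,6,7}:3
  |U|=5: {0,1,5,6,7}:2  {1,3,5,6,7}:5  {1,4,5,6,7}:5  {2,3,5,6,7}:4  {3,4,5,6,7}:6
  |U|=6: {0,1,3,5,6,7}:7  {0,1,4,5,6,7}:7  {1,2,3,5,6,7}:9  {1,3,4,5,6,7}:16  {2,3,4,5,6,7}:10
  start at 0(i): 35
  start at 2(m): 30
  start at 4(j): 16
sum over floor = 81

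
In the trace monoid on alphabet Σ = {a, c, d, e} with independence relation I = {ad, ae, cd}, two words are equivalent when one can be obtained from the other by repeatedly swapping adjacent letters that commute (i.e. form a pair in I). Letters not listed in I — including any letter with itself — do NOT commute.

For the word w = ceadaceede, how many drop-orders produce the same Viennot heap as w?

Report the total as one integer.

9

piece 0:c — minimal
piece 1:e rests on {0:c}
piece 2:a rests on {0:c}
piece 3:d rests on {1:e}
piece 4:a rests on {2:a}
piece 5:c rests on {1:e, 4:a}
piece 6:e rests on {3:d, 5:c}
piece 7:e rests on {6:e}
piece 8:d rests on {7:e}
piece 9:e rests on {8:d}
minimal pieces: {0:c}
ways to finish when only these pieces remain (= sum over removing one remaining piece with nothing left below it):
  1 left: {9}→1
  2 left: {8,9}→1
  3 left: {7,8,9}→1
  4 left: {6,7,8,9}→1
  5 left: {3,6,7,8,9}→1  {5,6,7,8,9}→1
  6 left: {3,5,6,7,8,9}→2  {4,5,6,7,8,9}→1
  7 left: {1,3,5,6,7,8,9}→2  {2,4,5,6,7,8,9}→1  {3,4,5,6,7,8,9}→3
  8 left: {1,3,4,5,6,7,8,9}→5  {2,3,4,5,6,7,8,9}→4
  placing 0:c first → 9 extensions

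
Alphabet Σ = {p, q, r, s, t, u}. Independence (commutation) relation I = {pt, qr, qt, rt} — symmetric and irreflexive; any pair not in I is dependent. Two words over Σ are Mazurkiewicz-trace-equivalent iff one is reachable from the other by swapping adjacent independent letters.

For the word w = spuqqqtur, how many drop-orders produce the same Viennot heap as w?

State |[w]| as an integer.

drop 0:s onto floor
drop 1:p onto {0:s}
drop 2:u onto {1:p}
drop 3:q onto {2:u}
drop 4:q onto {3:q}
drop 5:q onto {4:q}
drop 6:t onto {2:u}
drop 7:u onto {5:q, 6:t}
drop 8:r onto {7:u}
ground layer = {0:s}
drop-orders for the pieces not yet dropped (sum over which currently-grounded one goes next):
  1 to go: {8} 1
  2 to go: {7,8} 1
  3 to go: {5,7,8} 1  {6,7,8} 1
  4 to go: {4,5,7,8} 1  {5,6,7,8} 2
  5 to go: {3,4,5,7,8} 1  {4,5,6,7,8} 3
  6 to go: {3,4,5,6,7,8} 4
  7 to go: {2,3,4,5,6,7,8} 4
  if 0:s drops first: 4 orders

4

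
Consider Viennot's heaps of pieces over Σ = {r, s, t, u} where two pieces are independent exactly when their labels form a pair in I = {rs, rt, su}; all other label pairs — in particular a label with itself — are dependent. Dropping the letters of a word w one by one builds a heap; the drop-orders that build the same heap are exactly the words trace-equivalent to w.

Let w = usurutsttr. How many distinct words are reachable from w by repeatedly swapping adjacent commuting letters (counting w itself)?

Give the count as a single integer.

#0=u has no predecessor
#1=s has no predecessor
#2=u depends on [0:u]
#3=r depends on [2:u]
#4=u depends on [3:r]
#5=t depends on [1:s, 4:u]
#6=s depends on [5:t]
#7=t depends on [6:s]
#8=t depends on [7:t]
#9=r depends on [4:u]
sources: [0:u, 1:s]
N(rest) = Σ N(rest − s) over sources s of rest; N(one piece) = 1:
  size 1 → [8]=1  [9]=1
  size 2 → [7,8]=1  [8,9]=2
  size 3 → [6,7,8]=1  [7,8,9]=3
  size 4 → [5,6,7,8]=1  [6,7,8,9]=4
  size 5 → [1,5,6,7,8]=1  [5,6,7,8,9]=5
  size 6 → [1,5,6,7,8,9]=6  [4,5,6,7,8,9]=5
  size 7 → [1,4,5,6,7,8,9]=11  [3,4,5,6,7,8,9]=5
  size 8 → [1,3,4,5,6,7,8,9]=16  [2,3,4,5,6,7,8,9]=5
  first=0(u) contributes 21
  first=1(s) contributes 5
|[w]| = 26

26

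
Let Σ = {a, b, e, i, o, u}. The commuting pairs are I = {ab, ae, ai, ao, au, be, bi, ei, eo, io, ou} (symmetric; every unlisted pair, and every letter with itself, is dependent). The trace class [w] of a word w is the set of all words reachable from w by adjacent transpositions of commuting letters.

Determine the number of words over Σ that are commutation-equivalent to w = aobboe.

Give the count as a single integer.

30

#0=a has no predecessor
#1=o has no predecessor
#2=b depends on [1:o]
#3=b depends on [2:b]
#4=o depends on [3:b]
#5=e has no predecessor
sources: [0:a, 1:o, 5:e]
N(rest) = Σ N(rest − s) over sources s of rest; N(one piece) = 1:
  size 1 → [0]=1  [4]=1  [5]=1
  size 2 → [0,4]=2  [0,5]=2  [3,4]=1  [4,5]=2
  size 3 → [0,3,4]=3  [0,4,5]=6  [2,3,4]=1  [3,4,5]=3
  size 4 → [0,2,3,4]=4  [0,3,4,5]=12  [1,2,3,4]=1  [2,3,4,5]=4
  first=0(a) contributes 5
  first=1(o) contributes 20
  first=5(e) contributes 5
|[w]| = 30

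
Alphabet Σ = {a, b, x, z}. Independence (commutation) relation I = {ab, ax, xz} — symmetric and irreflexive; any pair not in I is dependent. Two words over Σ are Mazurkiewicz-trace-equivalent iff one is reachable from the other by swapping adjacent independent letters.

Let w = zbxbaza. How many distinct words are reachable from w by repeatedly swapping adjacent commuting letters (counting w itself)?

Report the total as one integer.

piece 0:z — minimal
piece 1:b rests on {0:z}
piece 2:x rests on {1:b}
piece 3:b rests on {2:x}
piece 4:a rests on {0:z}
piece 5:z rests on {3:b, 4:a}
piece 6:a rests on {5:z}
minimal pieces: {0:z}
ways to finish when only these pieces remain (= sum over removing one remaining piece with nothing left below it):
  1 left: {6}→1
  2 left: {5,6}→1
  3 left: {3,5,6}→1  {4,5,6}→1
  4 left: {2,3,5,6}→1  {3,4,5,6}→2
  5 left: {1,2,3,5,6}→1  {2,3,4,5,6}→3
  placing 0:z first → 4 extensions

4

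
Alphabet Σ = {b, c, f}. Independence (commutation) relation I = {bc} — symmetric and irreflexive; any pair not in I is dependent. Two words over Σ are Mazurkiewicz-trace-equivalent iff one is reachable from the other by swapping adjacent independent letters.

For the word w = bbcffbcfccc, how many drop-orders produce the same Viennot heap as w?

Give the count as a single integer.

piece 0:b — minimal
piece 1:b rests on {0:b}
piece 2:c — minimal
piece 3:f rests on {1:b, 2:c}
piece 4:f rests on {3:f}
piece 5:b rests on {4:f}
piece 6:c rests on {4:f}
piece 7:f rests on {5:b, 6:c}
piece 8:c rests on {7:f}
piece 9:c rests on {8:c}
piece 10:c rests on {9:c}
minimal pieces: {0:b, 2:c}
ways to finish when only these pieces remain (= sum over removing one remaining piece with nothing left below it):
  1 left: {10}→1
  2 left: {9,10}→1
  3 left: {8,9,10}→1
  4 left: {7,8,9,10}→1
  5 left: {5,7,8,9,10}→1  {6,7,8,9,10}→1
  6 left: {5,6,7,8,9,10}→2
  7 left: {4,5,6,7,8,9,10}→2
  8 left: {3,4,5,6,7,8,9,10}→2
  9 left: {1,3,4,5,6,7,8,9,10}→2  {2,3,4,5,6,7,8,9,10}→2
  placing 0:b first → 4 extensions
  placing 2:c first → 2 extensions
total linear extensions = 6

6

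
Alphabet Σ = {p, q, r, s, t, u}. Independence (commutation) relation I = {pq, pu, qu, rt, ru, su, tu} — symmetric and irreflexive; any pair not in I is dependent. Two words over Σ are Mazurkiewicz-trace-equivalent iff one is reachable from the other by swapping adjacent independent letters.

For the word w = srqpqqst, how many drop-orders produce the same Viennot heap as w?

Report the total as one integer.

piece 0:s — minimal
piece 1:r rests on {0:s}
piece 2:q rests on {1:r}
piece 3:p rests on {1:r}
piece 4:q rests on {2:q}
piece 5:q rests on {4:q}
piece 6:s rests on {3:p, 5:q}
piece 7:t rests on {6:s}
minimal pieces: {0:s}
ways to finish when only these pieces remain (= sum over removing one remaining piece with nothing left below it):
  1 left: {7}→1
  2 left: {6,7}→1
  3 left: {3,6,7}→1  {5,6,7}→1
  4 left: {3,5,6,7}→2  {4,5,6,7}→1
  5 left: {2,4,5,6,7}→1  {3,4,5,6,7}→3
  6 left: {2,3,4,5,6,7}→4
  placing 0:s first → 4 extensions

4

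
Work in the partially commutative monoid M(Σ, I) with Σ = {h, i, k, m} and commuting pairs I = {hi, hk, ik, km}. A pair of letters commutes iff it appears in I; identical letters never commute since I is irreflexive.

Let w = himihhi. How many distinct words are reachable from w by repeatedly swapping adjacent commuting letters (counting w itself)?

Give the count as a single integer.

0(h) covers ∅
1(i) covers ∅
2(m) covers 0:h, 1:i
3(i) covers 2:m
4(h) covers 2:m
5(h) covers 4:h
6(i) covers 3:i
floor of heap: 0:h, 1:i
completions by unplaced set U, small U first (add the entries for U minus each lowest piece of U):
  |U|=1: {5}:1  {6}:1
  |U|=2: {3,6}:1  {4,5}:1  {5,6}:2
  |U|=3: {3,5,6}:3  {4,5,6}:3
  |U|=4: {3,4,5,6}:6
  |U|=5: {2,3,4,5,6}:6
  start at 0(h): 6
  start at 1(i): 6
sum over floor = 12

12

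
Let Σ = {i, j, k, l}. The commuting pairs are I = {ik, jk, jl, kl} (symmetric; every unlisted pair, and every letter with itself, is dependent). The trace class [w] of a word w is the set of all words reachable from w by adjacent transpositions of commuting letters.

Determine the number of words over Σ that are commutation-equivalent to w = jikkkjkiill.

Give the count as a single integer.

piece 0:j — minimal
piece 1:i rests on {0:j}
piece 2:k — minimal
piece 3:k rests on {2:k}
piece 4:k rests on {3:k}
piece 5:j rests on {1:i}
piece 6:k rests on {4:k}
piece 7:i rests on {5:j}
piece 8:i rests on {7:i}
piece 9:l rests on {8:i}
piece 10:l rests on {9:l}
minimal pieces: {0:j, 2:k}
ways to finish when only these pieces remain (= sum over removing one remaining piece with nothing left below it):
  1 left: {6}→1  {10}→1
  2 left: {4,6}→1  {6,10}→2  {9,10}→1
  3 left: {3,4,6}→1  {4,6,10}→3  {6,9,10}→3  {8,9,10}→1
  4 left: {2,3,4,6}→1  {3,4,6,10}→4  {4,6,9,10}→6  {6,8,9,10}→4  {7,8,9,10}→1
  5 left: {2,3,4,6,10}→5  {3,4,6,9,10}→10  {4,6,8,9,10}→10  {5,7,8,9,10}→1  {6,7,8,9,10}→5
  6 left: {1,5,7,8,9,10}→1  {2,3,4,6,9,10}→15  {3,4,6,8,9,10}→20  {4,6,7,8,9,10}→15  {5,6,7,8,9,10}→6
  7 left: {0,1,5,7,8,9,10}→1  {1,5,6,7,8,9,10}→7  {2,3,4,6,8,9,10}→35  {3,4,6,7,8,9,10}→35  {4,5,6,7,8,9,10}→21
  8 left: {0,1,5,6,7,8,9,10}→8  {1,4,5,6,7,8,9,10}→28  {2,3,4,6,7,8,9,10}→70  {3,4,5,6,7,8,9,10}→56
  9 left: {0,1,4,5,6,7,8,9,10}→36  {1,3,4,5,6,7,8,9,10}→84  {2,3,4,5,6,7,8,9,10}→126
  placing 0:j first → 210 extensions
  placing 2:k first → 120 extensions
total linear extensions = 330

330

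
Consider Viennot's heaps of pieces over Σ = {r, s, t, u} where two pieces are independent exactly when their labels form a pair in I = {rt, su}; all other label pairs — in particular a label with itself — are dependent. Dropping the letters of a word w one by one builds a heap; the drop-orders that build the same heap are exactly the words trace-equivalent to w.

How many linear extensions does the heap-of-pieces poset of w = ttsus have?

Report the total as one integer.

#0=t has no predecessor
#1=t depends on [0:t]
#2=s depends on [1:t]
#3=u depends on [1:t]
#4=s depends on [2:s]
sources: [0:t]
N(rest) = Σ N(rest − s) over sources s of rest; N(one piece) = 1:
  size 1 → [3]=1  [4]=1
  size 2 → [2,4]=1  [3,4]=2
  size 3 → [2,3,4]=3
  first=0(t) contributes 3

3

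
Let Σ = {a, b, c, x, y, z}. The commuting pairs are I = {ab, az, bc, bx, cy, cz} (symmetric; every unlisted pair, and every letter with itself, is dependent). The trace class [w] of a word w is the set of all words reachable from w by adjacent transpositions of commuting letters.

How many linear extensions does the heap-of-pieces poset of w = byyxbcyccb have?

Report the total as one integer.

0(b) covers ∅
1(y) covers 0:b
2(y) covers 1:y
3(x) covers 2:y
4(b) covers 2:y
5(c) covers 3:x
6(y) covers 3:x, 4:b
7(c) covers 5:c
8(c) covers 7:c
9(b) covers 6:y
floor of heap: 0:b
completions by unplaced set U, small U first (add the entries for U minus each lowest piece of U):
  |U|=1: {8}:1  {9}:1
  |U|=2: {6,9}:1  {7,8}:1  {8,9}:2
  |U|=3: {4,6,9}:1  {5,7,8}:1  {6,8,9}:3  {7,8,9}:3
  |U|=4: {4,6,8,9}:4  {5,7,8,9}:4  {6,7,8,9}:6
  |U|=5: {4,6,7,8,9}:10  {5,6,7,8,9}:10
  |U|=6: {3,5,6,7,8,9}:10  {4,5,6,7,8,9}:20
  |U|=7: {3,4,5,6,7,8,9}:30
  |U|=8: {2,3,4,5,6,7,8,9}:30
  start at 0(b): 30

30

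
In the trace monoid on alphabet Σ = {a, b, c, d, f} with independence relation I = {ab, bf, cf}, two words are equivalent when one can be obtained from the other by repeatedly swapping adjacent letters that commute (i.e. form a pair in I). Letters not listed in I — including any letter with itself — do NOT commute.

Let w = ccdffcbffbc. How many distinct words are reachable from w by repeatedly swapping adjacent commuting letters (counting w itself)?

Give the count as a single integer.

drop 0:c onto floor
drop 1:c onto {0:c}
drop 2:d onto {1:c}
drop 3:f onto {2:d}
drop 4:f onto {3:f}
drop 5:c onto {2:d}
drop 6:b onto {5:c}
drop 7:f onto {4:f}
drop 8:f onto {7:f}
drop 9:b onto {6:b}
drop 10:c onto {9:b}
ground layer = {0:c}
drop-orders for the pieces not yet dropped (sum over which currently-grounded one goes next):
  1 to go: {8} 1  {10} 1
  2 to go: {7,8} 1  {8,10} 2  {9,10} 1
  3 to go: {4,7,8} 1  {6,9,10} 1  {7,8,10} 3  {8,9,10} 3
  4 to go: {3,4,7,8} 1  {4,7,8,10} 4  {5,6,9,10} 1  {6,8,9,10} 4  {7,8,9,10} 6
  5 to go: {3,4,7,8,10} 5  {4,7,8,9,10} 10  {5,6,8,9,10} 5  {6,7,8,9,10} 10
  6 to go: {3,4,7,8,9,10} 15  {4,6,7,8,9,10} 20  {5,6,7,8,9,10} 15
  7 to go: {3,4,6,7,8,9,10} 35  {4,5,6,7,8,9,10} 35
  8 to go: {3,4,5,6,7,8,9,10} 70
  9 to go: {2,3,4,5,6,7,8,9,10} 70
  if 0:c drops first: 70 orders

70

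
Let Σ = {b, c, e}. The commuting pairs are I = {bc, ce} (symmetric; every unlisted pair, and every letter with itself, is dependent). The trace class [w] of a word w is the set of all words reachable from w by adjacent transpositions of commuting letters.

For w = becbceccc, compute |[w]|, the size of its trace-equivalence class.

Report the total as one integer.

piece 0:b — minimal
piece 1:e rests on {0:b}
piece 2:c — minimal
piece 3:b rests on {1:e}
piece 4:c rests on {2:c}
piece 5:e rests on {3:b}
piece 6:c rests on {4:c}
piece 7:c rests on {6:c}
piece 8:c rests on {7:c}
minimal pieces: {0:b, 2:c}
ways to finish when only these pieces remain (= sum over removing one remaining piece with nothing left below it):
  1 left: {5}→1  {8}→1
  2 left: {3,5}→1  {5,8}→2  {7,8}→1
  3 left: {1,3,5}→1  {3,5,8}→3  {5,7,8}→3  {6,7,8}→1
  4 left: {0,1,3,5}→1  {1,3,5,8}→4  {3,5,7,8}→6  {4,6,7,8}→1  {5,6,7,8}→4
  5 left: {0,1,3,5,8}→5  {1,3,5,7,8}→10  {2,4,6,7,8}→1  {3,5,6,7,8}→10  {4,5,6,7,8}→5
  6 left: {0,1,3,5,7,8}→15  {1,3,5,6,7,8}→20  {2,4,5,6,7,8}→6  {3,4,5,6,7,8}→15
  7 left: {0,1,3,5,6,7,8}→35  {1,3,4,5,6,7,8}→35  {2,3,4,5,6,7,8}→21
  placing 0:b first → 56 extensions
  placing 2:c first → 70 extensions
total linear extensions = 126

126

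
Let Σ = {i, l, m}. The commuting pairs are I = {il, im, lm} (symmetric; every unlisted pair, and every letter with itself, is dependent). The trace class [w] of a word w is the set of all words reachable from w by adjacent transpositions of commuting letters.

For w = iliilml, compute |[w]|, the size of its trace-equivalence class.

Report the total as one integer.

140

piece 0:i — minimal
piece 1:l — minimal
piece 2:i rests on {0:i}
piece 3:i rests on {2:i}
piece 4:l rests on {1:l}
piece 5:m — minimal
piece 6:l rests on {4:l}
minimal pieces: {0:i, 1:l, 5:m}
ways to finish when only these pieces remain (= sum over removing one remaining piece with nothing left below it):
  1 left: {3}→1  {5}→1  {6}→1
  2 left: {2,3}→1  {3,5}→2  {3,6}→2  {4,6}→1  {5,6}→2
  3 left: {0,2,3}→1  {1,4,6}→1  {2,3,5}→3  {2,3,6}→3  {3,4,6}→3  {3,5,6}→6  {4,5,6}→3
  4 left: {0,2,3,5}→4  {0,2,3,6}→4  {1,3,4,6}→4  {1,4,5,6}→4  {2,3,4,6}→6  {2,3,5,6}→12  {3,4,5,6}→12
  5 left: {0,2,3,4,6}→10  {0,2,3,5,6}→20  {1,2,3,4,6}→10  {1,3,4,5,6}→20  {2,3,4,5,6}→30
  placing 0:i first → 60 extensions
  placing 1:l first → 60 extensions
  placing 5:m first → 20 extensions
total linear extensions = 140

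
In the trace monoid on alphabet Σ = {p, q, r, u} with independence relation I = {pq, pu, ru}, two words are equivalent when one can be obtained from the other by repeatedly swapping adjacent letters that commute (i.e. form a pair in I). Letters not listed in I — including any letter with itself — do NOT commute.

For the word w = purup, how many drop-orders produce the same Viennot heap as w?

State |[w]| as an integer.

#0=p has no predecessor
#1=u has no predecessor
#2=r depends on [0:p]
#3=u depends on [1:u]
#4=p depends on [2:r]
sources: [0:p, 1:u]
N(rest) = Σ N(rest − s) over sources s of rest; N(one piece) = 1:
  size 1 → [3]=1  [4]=1
  size 2 → [1,3]=1  [2,4]=1  [3,4]=2
  size 3 → [0,2,4]=1  [1,3,4]=3  [2,3,4]=3
  first=0(p) contributes 6
  first=1(u) contributes 4
|[w]| = 10

10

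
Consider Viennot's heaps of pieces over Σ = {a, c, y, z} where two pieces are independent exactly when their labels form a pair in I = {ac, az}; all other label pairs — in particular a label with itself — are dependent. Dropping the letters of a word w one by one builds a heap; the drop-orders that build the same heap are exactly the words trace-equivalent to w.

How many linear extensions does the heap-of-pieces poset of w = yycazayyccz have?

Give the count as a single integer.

#0=y has no predecessor
#1=y depends on [0:y]
#2=c depends on [1:y]
#3=a depends on [1:y]
#4=z depends on [2:c]
#5=a depends on [3:a]
#6=y depends on [4:z, 5:a]
#7=y depends on [6:y]
#8=c depends on [7:y]
#9=c depends on [8:c]
#10=z depends on [9:c]
sources: [0:y]
N(rest) = Σ N(rest − s) over sources s of rest; N(one piece) = 1:
  size 1 → [10]=1
  size 2 → [9,10]=1
  size 3 → [8,9,10]=1
  size 4 → [7,8,9,10]=1
  size 5 → [6,7,8,9,10]=1
  size 6 → [4,6,7,8,9,10]=1  [5,6,7,8,9,10]=1
  size 7 → [2,4,6,7,8,9,10]=1  [3,5,6,7,8,9,10]=1  [4,5,6,7,8,9,10]=2
  size 8 → [2,4,5,6,7,8,9,10]=3  [3,4,5,6,7,8,9,10]=3
  size 9 → [2,3,4,5,6,7,8,9,10]=6
  first=0(y) contributes 6

6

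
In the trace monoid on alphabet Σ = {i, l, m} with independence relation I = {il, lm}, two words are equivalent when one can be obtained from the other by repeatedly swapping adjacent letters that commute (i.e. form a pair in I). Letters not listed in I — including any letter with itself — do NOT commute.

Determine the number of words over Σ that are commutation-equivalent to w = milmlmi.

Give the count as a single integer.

piece 0:m — minimal
piece 1:i rests on {0:m}
piece 2:l — minimal
piece 3:m rests on {1:i}
piece 4:l rests on {2:l}
piece 5:m rests on {3:m}
piece 6:i rests on {5:m}
minimal pieces: {0:m, 2:l}
ways to finish when only these pieces remain (= sum over removing one remaining piece with nothing left below it):
  1 left: {4}→1  {6}→1
  2 left: {2,4}→1  {4,6}→2  {5,6}→1
  3 left: {2,4,6}→3  {3,5,6}→1  {4,5,6}→3
  4 left: {1,3,5,6}→1  {2,4,5,6}→6  {3,4,5,6}→4
  5 left: {0,1,3,5,6}→1  {1,3,4,5,6}→5  {2,3,4,5,6}→10
  placing 0:m first → 15 extensions
  placing 2:l first → 6 extensions
total linear extensions = 21

21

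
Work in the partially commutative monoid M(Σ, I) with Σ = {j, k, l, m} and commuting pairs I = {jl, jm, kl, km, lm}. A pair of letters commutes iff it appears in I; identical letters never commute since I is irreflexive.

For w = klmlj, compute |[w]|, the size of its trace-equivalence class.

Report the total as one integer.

0(k) covers ∅
1(l) covers ∅
2(m) covers ∅
3(l) covers 1:l
4(j) covers 0:k
floor of heap: 0:k, 1:l, 2:m
completions by unplaced set U, small U first (add the entries for U minus each lowest piece of U):
  |U|=1: {2}:1  {3}:1  {4}:1
  |U|=2: {0,4}:1  {1,3}:1  {2,3}:2  {2,4}:2  {3,4}:2
  |U|=3: {0,2,4}:3  {0,3,4}:3  {1,2,3}:3  {1,3,4}:3  {2,3,4}:6
  start at 0(k): 12
  start at 1(l): 12
  start at 2(m): 6
sum over floor = 30

30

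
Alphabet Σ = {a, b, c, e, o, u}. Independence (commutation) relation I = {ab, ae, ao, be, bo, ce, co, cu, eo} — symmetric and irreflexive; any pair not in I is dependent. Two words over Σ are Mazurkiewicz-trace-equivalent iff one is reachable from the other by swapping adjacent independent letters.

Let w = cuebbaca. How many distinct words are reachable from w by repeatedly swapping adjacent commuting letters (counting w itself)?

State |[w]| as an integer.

drop 0:c onto floor
drop 1:u onto floor
drop 2:e onto {1:u}
drop 3:b onto {0:c, 1:u}
drop 4:b onto {3:b}
drop 5:a onto {0:c, 1:u}
drop 6:c onto {4:b, 5:a}
drop 7:a onto {6:c}
ground layer = {0:c, 1:u}
drop-orders for the pieces not yet dropped (sum over which currently-grounded one goes next):
  1 to go: {2} 1  {7} 1
  2 to go: {2,7} 2  {6,7} 1
  3 to go: {2,6,7} 3  {4,6,7} 1  {5,6,7} 1
  4 to go: {2,4,6,7} 4  {2,5,6,7} 4  {3,4,6,7} 1  {4,5,6,7} 2
  5 to go: {2,3,4,6,7} 5  {2,4,5,6,7} 10  {3,4,5,6,7} 3
  6 to go: {0,3,4,5,6,7} 3  {2,3,4,5,6,7} 18
  if 0:c drops first: 18 orders
  if 1:u drops first: 21 orders
heap linearizations: 39

39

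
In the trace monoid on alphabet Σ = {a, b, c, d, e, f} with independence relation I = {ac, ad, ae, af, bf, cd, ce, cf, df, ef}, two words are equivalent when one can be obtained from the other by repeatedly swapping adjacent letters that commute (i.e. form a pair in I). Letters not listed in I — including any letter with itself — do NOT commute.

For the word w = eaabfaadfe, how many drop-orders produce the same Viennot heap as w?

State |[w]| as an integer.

810

0(e) covers ∅
1(a) covers ∅
2(a) covers 1:a
3(b) covers 0:e, 2:a
4(f) covers ∅
5(a) covers 3:b
6(a) covers 5:a
7(d) covers 3:b
8(f) covers 4:f
9(e) covers 7:d
floor of heap: 0:e, 1:a, 4:f
completions by unplaced set U, small U first (add the entries for U minus each lowest piece of U):
  |U|=1: {6}:1  {8}:1  {9}:1
  |U|=2: {4,8}:1  {5,6}:1  {6,8}:2  {6,9}:2  {7,9}:1  {8,9}:2
  |U|=3: {4,6,8}:3  {4,8,9}:3  {5,6,8}:3  {5,6,9}:3  {6,7,9}:3  {6,8,9}:6  {7,8,9}:3
  |U|=4: {4,5,6,8}:6  {4,6,8,9}:12  {4,7,8,9}:6  {5,6,7,9}:6  {5,6,8,9}:12  {6,7,8,9}:12
  |U|=5: {3,5,6,7,9}:6  {4,5,6,8,9}:30  {4,6,7,8,9}:30  {5,6,7,8,9}:30
  |U|=6: {0,3,5,6,7,9}:6  {2,3,5,6,7,9}:6  {3,5,6,7,8,9}:36  {4,5,6,7,8,9}:90
  |U|=7: {0,2,3,5,6,7,9}:12  {0,3,5,6,7,8,9}:42  {1,2,3,5,6,7,9}:6  {2,3,5,6,7,8,9}:42  {3,4,5,6,7,8,9}:126
  |U|=8: {0,1,2,3,5,6,7,9}:18  {0,2,3,5,6,7,8,9}:96  {0,3,4,5,6,7,8,9}:168  {1,2,3,5,6,7,8,9}:48  {2,3,4,5,6,7,8,9}:168
  start at 0(e): 216
  start at 1(a): 432
  start at 4(f): 162
sum over floor = 810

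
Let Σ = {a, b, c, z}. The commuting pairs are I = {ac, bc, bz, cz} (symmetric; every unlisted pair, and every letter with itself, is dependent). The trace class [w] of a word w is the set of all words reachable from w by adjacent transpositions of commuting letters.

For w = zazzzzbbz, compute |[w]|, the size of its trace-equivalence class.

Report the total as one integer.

21

#0=z has no predecessor
#1=a depends on [0:z]
#2=z depends on [1:a]
#3=z depends on [2:z]
#4=z depends on [3:z]
#5=z depends on [4:z]
#6=b depends on [1:a]
#7=b depends on [6:b]
#8=z depends on [5:z]
sources: [0:z]
N(rest) = Σ N(rest − s) over sources s of rest; N(one piece) = 1:
  size 1 → [7]=1  [8]=1
  size 2 → [5,8]=1  [6,7]=1  [7,8]=2
  size 3 → [4,5,8]=1  [5,7,8]=3  [6,7,8]=3
  size 4 → [3,4,5,8]=1  [4,5,7,8]=4  [5,6,7,8]=6
  size 5 → [2,3,4,5,8]=1  [3,4,5,7,8]=5  [4,5,6,7,8]=10
  size 6 → [2,3,4,5,7,8]=6  [3,4,5,6,7,8]=15
  size 7 → [2,3,4,5,6,7,8]=21
  first=0(z) contributes 21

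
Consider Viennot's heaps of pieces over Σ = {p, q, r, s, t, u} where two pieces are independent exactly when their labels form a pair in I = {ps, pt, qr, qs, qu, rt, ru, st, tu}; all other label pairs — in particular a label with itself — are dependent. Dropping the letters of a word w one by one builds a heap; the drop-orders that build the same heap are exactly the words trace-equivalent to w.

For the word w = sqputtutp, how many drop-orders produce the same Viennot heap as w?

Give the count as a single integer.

drop 0:s onto floor
drop 1:q onto floor
drop 2:p onto {1:q}
drop 3:u onto {0:s, 2:p}
drop 4:t onto {1:q}
drop 5:t onto {4:t}
drop 6:u onto {3:u}
drop 7:t onto {5:t}
drop 8:p onto {6:u}
ground layer = {0:s, 1:q}
drop-orders for the pieces not yet dropped (sum over which currently-grounded one goes next):
  1 to go: {7} 1  {8} 1
  2 to go: {5,7} 1  {6,8} 1  {7,8} 2
  3 to go: {3,6,8} 1  {4,5,7} 1  {5,7,8} 3  {6,7,8} 3
  4 to go: {0,3,6,8} 1  {2,3,6,8} 1  {3,6,7,8} 4  {4,5,7,8} 4  {5,6,7,8} 6
  5 to go: {0,2,3,6,8} 2  {0,3,6,7,8} 5  {2,3,6,7,8} 5  {3,5,6,7,8} 10  {4,5,6,7,8} 10
  6 to go: {0,2,3,6,7,8} 12  {0,3,5,6,7,8} 15  {2,3,5,6,7,8} 15  {3,4,5,6,7,8} 20
  7 to go: {0,2,3,5,6,7,8} 42  {0,3,4,5,6,7,8} 35  {2,3,4,5,6,7,8} 35
  if 0:s drops first: 35 orders
  if 1:q drops first: 112 orders
heap linearizations: 147

147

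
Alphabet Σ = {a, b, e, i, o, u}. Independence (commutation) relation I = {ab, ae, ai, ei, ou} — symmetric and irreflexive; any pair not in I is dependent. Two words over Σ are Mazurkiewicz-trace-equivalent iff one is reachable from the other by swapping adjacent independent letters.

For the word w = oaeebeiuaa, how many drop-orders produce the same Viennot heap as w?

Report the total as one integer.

0(o) covers ∅
1(a) covers 0:o
2(e) covers 0:o
3(e) covers 2:e
4(b) covers 3:e
5(e) covers 4:b
6(i) covers 4:b
7(u) covers 1:a, 5:e, 6:i
8(a) covers 7:u
9(a) covers 8:a
floor of heap: 0:o
completions by unplaced set U, small U first (add the entries for U minus each lowest piece of U):
  |U|=1: {9}:1
  |U|=2: {8,9}:1
  |U|=3: {7,8,9}:1
  |U|=4: {1,7,8,9}:1  {5,7,8,9}:1  {6,7,8,9}:1
  |U|=5: {1,5,7,8,9}:2  {1,6,7,8,9}:2  {5,6,7,8,9}:2
  |U|=6: {1,5,6,7,8,9}:6  {4,5,6,7,8,9}:2
  |U|=7: {1,4,5,6,7,8,9}:8  {3,4,5,6,7,8,9}:2
  |U|=8: {1,3,4,5,6,7,8,9}:10  {2,3,4,5,6,7,8,9}:2
  start at 0(o): 12

12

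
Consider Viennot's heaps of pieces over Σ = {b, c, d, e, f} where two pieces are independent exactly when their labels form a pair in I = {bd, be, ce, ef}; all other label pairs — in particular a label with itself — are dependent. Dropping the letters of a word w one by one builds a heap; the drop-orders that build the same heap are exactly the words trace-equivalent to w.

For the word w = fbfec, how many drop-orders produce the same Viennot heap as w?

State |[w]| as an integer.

5

piece 0:f — minimal
piece 1:b rests on {0:f}
piece 2:f rests on {1:b}
piece 3:e — minimal
piece 4:c rests on {2:f}
minimal pieces: {0:f, 3:e}
ways to finish when only these pieces remain (= sum over removing one remaining piece with nothing left below it):
  1 left: {3}→1  {4}→1
  2 left: {2,4}→1  {3,4}→2
  3 left: {1,2,4}→1  {2,3,4}→3
  placing 0:f first → 4 extensions
  placing 3:e first → 1 extensions
total linear extensions = 5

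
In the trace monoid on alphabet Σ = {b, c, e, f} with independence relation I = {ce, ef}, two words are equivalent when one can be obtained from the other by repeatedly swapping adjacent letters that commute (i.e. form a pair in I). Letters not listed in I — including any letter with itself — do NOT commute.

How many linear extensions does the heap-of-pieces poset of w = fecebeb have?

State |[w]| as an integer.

#0=f has no predecessor
#1=e has no predecessor
#2=c depends on [0:f]
#3=e depends on [1:e]
#4=b depends on [2:c, 3:e]
#5=e depends on [4:b]
#6=b depends on [5:e]
sources: [0:f, 1:e]
N(rest) = Σ N(rest − s) over sources s of rest; N(one piece) = 1:
  size 1 → [6]=1
  size 2 → [5,6]=1
  size 3 → [4,5,6]=1
  size 4 → [2,4,5,6]=1  [3,4,5,6]=1
  size 5 → [0,2,4,5,6]=1  [1,3,4,5,6]=1  [2,3,4,5,6]=2
  first=0(f) contributes 3
  first=1(e) contributes 3
|[w]| = 6

6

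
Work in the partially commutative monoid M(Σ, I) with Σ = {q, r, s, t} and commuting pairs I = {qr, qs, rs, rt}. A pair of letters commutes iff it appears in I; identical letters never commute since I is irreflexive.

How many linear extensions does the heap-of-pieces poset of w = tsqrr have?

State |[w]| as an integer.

#0=t has no predecessor
#1=s depends on [0:t]
#2=q depends on [0:t]
#3=r has no predecessor
#4=r depends on [3:r]
sources: [0:t, 3:r]
N(rest) = Σ N(rest − s) over sources s of rest; N(one piece) = 1:
  size 1 → [1]=1  [2]=1  [4]=1
  size 2 → [1,2]=2  [1,4]=2  [2,4]=2  [3,4]=1
  size 3 → [0,1,2]=2  [1,2,4]=6  [1,3,4]=3  [2,3,4]=3
  first=0(t) contributes 12
  first=3(r) contributes 8
|[w]| = 20

20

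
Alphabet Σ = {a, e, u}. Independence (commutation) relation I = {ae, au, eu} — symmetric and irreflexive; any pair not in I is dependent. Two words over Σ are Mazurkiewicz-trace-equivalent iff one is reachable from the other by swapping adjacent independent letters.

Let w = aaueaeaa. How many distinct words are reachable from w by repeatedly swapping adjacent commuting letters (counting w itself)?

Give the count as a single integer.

drop 0:a onto floor
drop 1:a onto {0:a}
drop 2:u onto floor
drop 3:e onto floor
drop 4:a onto {1:a}
drop 5:e onto {3:e}
drop 6:a onto {4:a}
drop 7:a onto {6:a}
ground layer = {0:a, 2:u, 3:e}
drop-orders for the pieces not yet dropped (sum over which currently-grounded one goes next):
  1 to go: {2} 1  {5} 1  {7} 1
  2 to go: {2,5} 2  {2,7} 2  {3,5} 1  {5,7} 2  {6,7} 1
  3 to go: {2,3,5} 3  {2,5,7} 6  {2,6,7} 3  {3,5,7} 3  {4,6,7} 1  {5,6,7} 3
  4 to go: {1,4,6,7} 1  {2,3,5,7} 12  {2,4,6,7} 4  {2,5,6,7} 12  {3,5,6,7} 6  {4,5,6,7} 4
  5 to go: {0,1,4,6,7} 1  {1,2,4,6,7} 5  {1,4,5,6,7} 5  {2,3,5,6,7} 30  {2,4,5,6,7} 20  {3,4,5,6,7} 10
  6 to go: {0,1,2,4,6,7} 6  {0,1,4,5,6,7} 6  {1,2,4,5,6,7} 30  {1,3,4,5,6,7} 15  {2,3,4,5,6,7} 60
  if 0:a drops first: 105 orders
  if 2:u drops first: 21 orders
  if 3:e drops first: 42 orders
heap linearizations: 168

168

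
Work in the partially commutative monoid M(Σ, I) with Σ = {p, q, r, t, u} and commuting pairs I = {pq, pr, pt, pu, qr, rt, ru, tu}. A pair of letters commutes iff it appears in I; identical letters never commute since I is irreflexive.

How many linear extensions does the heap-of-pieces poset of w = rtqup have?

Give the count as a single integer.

0(r) covers ∅
1(t) covers ∅
2(q) covers 1:t
3(u) covers 2:q
4(p) covers ∅
floor of heap: 0:r, 1:t, 4:p
completions by unplaced set U, small U first (add the entries for U minus each lowest piece of U):
  |U|=1: {0}:1  {3}:1  {4}:1
  |U|=2: {0,3}:2  {0,4}:2  {2,3}:1  {3,4}:2
  |U|=3: {0,2,3}:3  {0,3,4}:6  {1,2,3}:1  {2,3,4}:3
  start at 0(r): 4
  start at 1(t): 12
  start at 4(p): 4
sum over floor = 20

20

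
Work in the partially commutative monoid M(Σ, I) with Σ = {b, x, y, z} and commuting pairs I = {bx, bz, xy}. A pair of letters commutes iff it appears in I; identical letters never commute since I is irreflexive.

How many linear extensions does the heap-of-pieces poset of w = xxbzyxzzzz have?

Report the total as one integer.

piece 0:x — minimal
piece 1:x rests on {0:x}
piece 2:b — minimal
piece 3:z rests on {1:x}
piece 4:y rests on {2:b, 3:z}
piece 5:x rests on {3:z}
piece 6:z rests on {4:y, 5:x}
piece 7:z rests on {6:z}
piece 8:z rests on {7:z}
piece 9:z rests on {8:z}
minimal pieces: {0:x, 2:b}
ways to finish when only these pieces remain (= sum over removing one remaining piece with nothing left below it):
  1 left: {9}→1
  2 left: {8,9}→1
  3 left: {7,8,9}→1
  4 left: {6,7,8,9}→1
  5 left: {4,6,7,8,9}→1  {5,6,7,8,9}→1
  6 left: {2,4,6,7,8,9}→1  {4,5,6,7,8,9}→2
  7 left: {2,4,5,6,7,8,9}→3  {3,4,5,6,7,8,9}→2
  8 left: {1,3,4,5,6,7,8,9}→2  {2,3,4,5,6,7,8,9}→5
  placing 0:x first → 7 extensions
  placing 2:b first → 2 extensions
total linear extensions = 9

9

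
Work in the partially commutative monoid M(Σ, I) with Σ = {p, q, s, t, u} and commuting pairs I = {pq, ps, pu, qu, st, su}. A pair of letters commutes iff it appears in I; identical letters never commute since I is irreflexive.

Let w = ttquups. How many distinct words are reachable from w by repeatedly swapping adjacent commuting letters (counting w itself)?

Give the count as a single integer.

drop 0:t onto floor
drop 1:t onto {0:t}
drop 2:q onto {1:t}
drop 3:u onto {1:t}
drop 4:u onto {3:u}
drop 5:p onto {1:t}
drop 6:s onto {2:q}
ground layer = {0:t}
drop-orders for the pieces not yet dropped (sum over which currently-grounded one goes next):
  1 to go: {4} 1  {5} 1  {6} 1
  2 to go: {2,6} 1  {3,4} 1  {4,5} 2  {4,6} 2  {5,6} 2
  3 to go: {2,4,6} 3  {2,5,6} 3  {3,4,5} 3  {3,4,6} 3  {4,5,6} 6
  4 to go: {2,3,4,6} 6  {2,4,5,6} 12  {3,4,5,6} 12
  5 to go: {2,3,4,5,6} 30
  if 0:t drops first: 30 orders

30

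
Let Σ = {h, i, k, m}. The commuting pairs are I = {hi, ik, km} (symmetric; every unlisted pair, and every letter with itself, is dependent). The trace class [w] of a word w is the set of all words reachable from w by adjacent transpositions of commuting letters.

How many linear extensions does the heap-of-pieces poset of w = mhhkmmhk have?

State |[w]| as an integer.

0(m) covers ∅
1(h) covers 0:m
2(h) covers 1:h
3(k) covers 2:h
4(m) covers 2:h
5(m) covers 4:m
6(h) covers 3:k, 5:m
7(k) covers 6:h
floor of heap: 0:m
completions by unplaced set U, small U first (add the entries for U minus each lowest piece of U):
  |U|=1: {7}:1
  |U|=2: {6,7}:1
  |U|=3: {3,6,7}:1  {5,6,7}:1
  |U|=4: {3,5,6,7}:2  {4,5,6,7}:1
  |U|=5: {3,4,5,6,7}:3
  |U|=6: {2,3,4,5,6,7}:3
  start at 0(m): 3

3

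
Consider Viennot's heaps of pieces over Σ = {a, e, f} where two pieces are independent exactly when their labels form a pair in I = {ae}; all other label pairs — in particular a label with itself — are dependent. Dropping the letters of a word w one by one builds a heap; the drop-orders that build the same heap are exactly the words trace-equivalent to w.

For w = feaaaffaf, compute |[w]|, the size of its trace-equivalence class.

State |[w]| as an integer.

#0=f has no predecessor
#1=e depends on [0:f]
#2=a depends on [0:f]
#3=a depends on [2:a]
#4=a depends on [3:a]
#5=f depends on [1:e, 4:a]
#6=f depends on [5:f]
#7=a depends on [6:f]
#8=f depends on [7:a]
sources: [0:f]
N(rest) = Σ N(rest − s) over sources s of rest; N(one piece) = 1:
  size 1 → [8]=1
  size 2 → [7,8]=1
  size 3 → [6,7,8]=1
  size 4 → [5,6,7,8]=1
  size 5 → [1,5,6,7,8]=1  [4,5,6,7,8]=1
  size 6 → [1,4,5,6,7,8]=2  [3,4,5,6,7,8]=1
  size 7 → [1,3,4,5,6,7,8]=3  [2,3,4,5,6,7,8]=1
  first=0(f) contributes 4

4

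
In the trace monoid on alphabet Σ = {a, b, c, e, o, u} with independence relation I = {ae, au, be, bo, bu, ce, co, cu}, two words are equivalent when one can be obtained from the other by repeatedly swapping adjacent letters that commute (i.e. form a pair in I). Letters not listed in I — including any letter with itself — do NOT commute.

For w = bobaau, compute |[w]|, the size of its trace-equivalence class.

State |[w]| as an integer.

12

drop 0:b onto floor
drop 1:o onto floor
drop 2:b onto {0:b}
drop 3:a onto {1:o, 2:b}
drop 4:a onto {3:a}
drop 5:u onto {1:o}
ground layer = {0:b, 1:o}
drop-orders for the pieces not yet dropped (sum over which currently-grounded one goes next):
  1 to go: {4} 1  {5} 1
  2 to go: {3,4} 1  {4,5} 2
  3 to go: {2,3,4} 1  {3,4,5} 3
  4 to go: {0,2,3,4} 1  {1,3,4,5} 3  {2,3,4,5} 4
  if 0:b drops first: 7 orders
  if 1:o drops first: 5 orders
heap linearizations: 12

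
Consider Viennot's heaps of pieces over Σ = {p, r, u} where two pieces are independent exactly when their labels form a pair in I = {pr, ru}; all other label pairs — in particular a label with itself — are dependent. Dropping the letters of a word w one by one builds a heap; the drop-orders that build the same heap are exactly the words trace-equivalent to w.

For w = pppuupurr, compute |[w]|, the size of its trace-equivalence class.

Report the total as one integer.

#0=p has no predecessor
#1=p depends on [0:p]
#2=p depends on [1:p]
#3=u depends on [2:p]
#4=u depends on [3:u]
#5=p depends on [4:u]
#6=u depends on [5:p]
#7=r has no predecessor
#8=r depends on [7:r]
sources: [0:p, 7:r]
N(rest) = Σ N(rest − s) over sources s of rest; N(one piece) = 1:
  size 1 → [6]=1  [8]=1
  size 2 → [5,6]=1  [6,8]=2  [7,8]=1
  size 3 → [4,5,6]=1  [5,6,8]=3  [6,7,8]=3
  size 4 → [3,4,5,6]=1  [4,5,6,8]=4  [5,6,7,8]=6
  size 5 → [2,3,4,5,6]=1  [3,4,5,6,8]=5  [4,5,6,7,8]=10
  size 6 → [1,2,3,4,5,6]=1  [2,3,4,5,6,8]=6  [3,4,5,6,7,8]=15
  size 7 → [0,1,2,3,4,5,6]=1  [1,2,3,4,5,6,8]=7  [2,3,4,5,6,7,8]=21
  first=0(p) contributes 28
  first=7(r) contributes 8
|[w]| = 36

36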